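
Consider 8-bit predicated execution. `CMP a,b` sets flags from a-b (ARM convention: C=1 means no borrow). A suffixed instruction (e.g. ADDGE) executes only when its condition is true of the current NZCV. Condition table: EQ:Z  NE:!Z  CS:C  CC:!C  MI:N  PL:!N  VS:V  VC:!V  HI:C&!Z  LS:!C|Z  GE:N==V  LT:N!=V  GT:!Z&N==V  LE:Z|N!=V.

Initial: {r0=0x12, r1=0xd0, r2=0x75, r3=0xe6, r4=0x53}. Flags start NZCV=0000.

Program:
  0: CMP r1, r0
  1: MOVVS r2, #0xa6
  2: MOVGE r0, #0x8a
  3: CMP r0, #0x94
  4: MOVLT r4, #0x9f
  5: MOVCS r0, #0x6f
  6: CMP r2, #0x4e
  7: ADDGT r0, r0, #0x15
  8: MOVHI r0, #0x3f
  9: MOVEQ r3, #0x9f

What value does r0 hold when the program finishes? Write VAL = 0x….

[0] flags=1010 → (cmp)
[1] flags=1010 VS?F → skip
[2] flags=1010 GE?F → skip
[3] flags=0000 → (cmp)
[4] flags=0000 LT?F → skip
[5] flags=0000 CS?F → skip
[6] flags=0010 → (cmp)
[7] flags=0010 GT?T → r0=0x27
[8] flags=0010 HI?T → r0=0x3f
[9] flags=0010 EQ?F → skip

VAL = 0x3f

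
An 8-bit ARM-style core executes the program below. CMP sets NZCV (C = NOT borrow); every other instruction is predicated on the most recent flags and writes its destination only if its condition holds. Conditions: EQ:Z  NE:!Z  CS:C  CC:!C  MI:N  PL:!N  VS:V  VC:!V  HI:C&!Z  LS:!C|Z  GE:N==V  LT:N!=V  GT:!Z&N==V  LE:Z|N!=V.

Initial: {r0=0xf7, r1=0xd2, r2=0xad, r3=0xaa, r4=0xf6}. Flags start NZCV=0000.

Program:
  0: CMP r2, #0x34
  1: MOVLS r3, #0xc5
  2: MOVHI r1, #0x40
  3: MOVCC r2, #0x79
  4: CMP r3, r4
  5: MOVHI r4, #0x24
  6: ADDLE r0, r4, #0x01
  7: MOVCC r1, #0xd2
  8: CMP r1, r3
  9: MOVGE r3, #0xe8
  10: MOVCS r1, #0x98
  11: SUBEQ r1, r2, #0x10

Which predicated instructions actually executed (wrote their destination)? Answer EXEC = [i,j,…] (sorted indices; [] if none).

[0] flags=0011 → (cmp)
[1] flags=0011 LS?F → skip
[2] flags=0011 HI?T → r1=0x40
[3] flags=0011 CC?F → skip
[4] flags=1000 → (cmp)
[5] flags=1000 HI?F → skip
[6] flags=1000 LE?T → r0=0xf7
[7] flags=1000 CC?T → r1=0xd2
[8] flags=0010 → (cmp)
[9] flags=0010 GE?T → r3=0xe8
[10] flags=0010 CS?T → r1=0x98
[11] flags=0010 EQ?F → skip

EXEC = [2,6,7,9,10]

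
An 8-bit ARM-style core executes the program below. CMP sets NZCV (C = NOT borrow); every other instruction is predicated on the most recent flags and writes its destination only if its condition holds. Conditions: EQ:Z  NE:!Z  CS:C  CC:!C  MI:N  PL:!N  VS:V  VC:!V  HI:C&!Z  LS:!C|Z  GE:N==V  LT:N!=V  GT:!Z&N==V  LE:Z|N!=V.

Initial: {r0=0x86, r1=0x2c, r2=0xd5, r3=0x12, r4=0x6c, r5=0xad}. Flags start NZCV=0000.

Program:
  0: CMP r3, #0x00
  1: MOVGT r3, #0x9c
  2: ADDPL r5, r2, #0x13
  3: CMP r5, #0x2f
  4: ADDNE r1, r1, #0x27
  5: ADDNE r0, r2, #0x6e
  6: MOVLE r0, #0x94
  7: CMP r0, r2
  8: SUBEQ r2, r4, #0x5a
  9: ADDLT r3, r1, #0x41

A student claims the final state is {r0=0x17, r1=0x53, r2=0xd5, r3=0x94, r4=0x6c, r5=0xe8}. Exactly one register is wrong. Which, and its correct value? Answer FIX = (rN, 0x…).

FIX = (r0, 0x94)

[0] flags=0010 → (cmp)
[1] flags=0010 GT?T → r3=0x9c
[2] flags=0010 PL?T → r5=0xe8
[3] flags=1010 → (cmp)
[4] flags=1010 NE?T → r1=0x53
[5] flags=1010 NE?T → r0=0x43
[6] flags=1010 LE?T → r0=0x94
[7] flags=1000 → (cmp)
[8] flags=1000 EQ?F → skip
[9] flags=1000 LT?T → r3=0x94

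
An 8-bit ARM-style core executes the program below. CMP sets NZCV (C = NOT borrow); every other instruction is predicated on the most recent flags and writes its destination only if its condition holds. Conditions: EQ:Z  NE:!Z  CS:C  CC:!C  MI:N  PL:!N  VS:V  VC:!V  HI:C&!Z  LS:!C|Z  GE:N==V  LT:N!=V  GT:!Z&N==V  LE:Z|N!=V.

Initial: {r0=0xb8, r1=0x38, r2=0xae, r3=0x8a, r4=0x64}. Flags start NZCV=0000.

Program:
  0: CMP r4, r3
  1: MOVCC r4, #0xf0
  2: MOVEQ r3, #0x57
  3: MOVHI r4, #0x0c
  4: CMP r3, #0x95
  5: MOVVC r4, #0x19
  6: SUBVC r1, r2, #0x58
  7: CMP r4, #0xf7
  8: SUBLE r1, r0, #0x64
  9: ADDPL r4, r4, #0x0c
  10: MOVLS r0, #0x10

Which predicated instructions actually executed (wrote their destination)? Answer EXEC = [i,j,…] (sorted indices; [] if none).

[0] flags=1001 → (cmp)
[1] flags=1001 CC?T → r4=0xf0
[2] flags=1001 EQ?F → skip
[3] flags=1001 HI?F → skip
[4] flags=1000 → (cmp)
[5] flags=1000 VC?T → r4=0x19
[6] flags=1000 VC?T → r1=0x56
[7] flags=0000 → (cmp)
[8] flags=0000 LE?F → skip
[9] flags=0000 PL?T → r4=0x25
[10] flags=0000 LS?T → r0=0x10

EXEC = [1,5,6,9,10]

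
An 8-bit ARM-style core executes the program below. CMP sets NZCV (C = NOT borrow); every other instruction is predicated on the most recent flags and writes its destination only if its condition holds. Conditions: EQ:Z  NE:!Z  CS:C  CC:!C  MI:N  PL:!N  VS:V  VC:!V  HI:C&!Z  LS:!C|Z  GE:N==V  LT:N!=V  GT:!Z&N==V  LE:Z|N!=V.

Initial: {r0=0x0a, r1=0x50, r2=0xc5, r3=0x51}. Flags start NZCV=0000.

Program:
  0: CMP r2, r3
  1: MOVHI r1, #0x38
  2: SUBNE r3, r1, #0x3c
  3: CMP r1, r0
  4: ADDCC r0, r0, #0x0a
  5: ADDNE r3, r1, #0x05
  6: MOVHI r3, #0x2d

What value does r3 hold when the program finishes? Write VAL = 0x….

VAL = 0x2d

0: ✓ CMP  NZCV=0011
1: ✓ MOVHI  r1←0x38
2: ✓ SUBNE  r3←0xfc
3: ✓ CMP  NZCV=0010
4: · ADDCC
5: ✓ ADDNE  r3←0x3d
6: ✓ MOVHI  r3←0x2d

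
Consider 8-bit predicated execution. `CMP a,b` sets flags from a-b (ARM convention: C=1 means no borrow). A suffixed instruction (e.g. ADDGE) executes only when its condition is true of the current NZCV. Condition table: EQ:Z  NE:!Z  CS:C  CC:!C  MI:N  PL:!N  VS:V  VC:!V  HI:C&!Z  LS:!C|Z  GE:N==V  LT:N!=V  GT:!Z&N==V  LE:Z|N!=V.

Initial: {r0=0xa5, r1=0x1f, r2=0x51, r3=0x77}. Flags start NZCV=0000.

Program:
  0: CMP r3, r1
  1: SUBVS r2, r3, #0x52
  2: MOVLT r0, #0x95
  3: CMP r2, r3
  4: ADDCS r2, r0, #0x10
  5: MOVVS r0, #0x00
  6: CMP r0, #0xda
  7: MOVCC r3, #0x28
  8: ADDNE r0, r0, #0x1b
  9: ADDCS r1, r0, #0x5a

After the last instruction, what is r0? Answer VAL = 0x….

[0] flags=0010 → (cmp)
[1] flags=0010 VS?F → skip
[2] flags=0010 LT?F → skip
[3] flags=1000 → (cmp)
[4] flags=1000 CS?F → skip
[5] flags=1000 VS?F → skip
[6] flags=1000 → (cmp)
[7] flags=1000 CC?T → r3=0x28
[8] flags=1000 NE?T → r0=0xc0
[9] flags=1000 CS?F → skip

VAL = 0xc0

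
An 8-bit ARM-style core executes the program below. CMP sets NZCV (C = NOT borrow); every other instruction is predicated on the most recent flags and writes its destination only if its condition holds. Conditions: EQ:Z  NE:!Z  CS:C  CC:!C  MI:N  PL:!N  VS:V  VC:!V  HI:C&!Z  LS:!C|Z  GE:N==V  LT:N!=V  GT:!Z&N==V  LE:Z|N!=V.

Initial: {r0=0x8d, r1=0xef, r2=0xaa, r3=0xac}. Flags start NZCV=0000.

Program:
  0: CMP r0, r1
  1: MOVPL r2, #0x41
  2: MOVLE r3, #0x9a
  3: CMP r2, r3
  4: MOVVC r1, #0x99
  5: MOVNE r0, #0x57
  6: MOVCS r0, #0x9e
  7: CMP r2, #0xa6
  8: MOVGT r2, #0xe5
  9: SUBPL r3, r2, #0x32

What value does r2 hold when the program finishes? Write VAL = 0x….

0: ✓ CMP  NZCV=1000
1: · MOVPL
2: ✓ MOVLE  r3←0x9a
3: ✓ CMP  NZCV=0010
4: ✓ MOVVC  r1←0x99
5: ✓ MOVNE  r0←0x57
6: ✓ MOVCS  r0←0x9e
7: ✓ CMP  NZCV=0010
8: ✓ MOVGT  r2←0xe5
9: ✓ SUBPL  r3←0xb3

VAL = 0xe5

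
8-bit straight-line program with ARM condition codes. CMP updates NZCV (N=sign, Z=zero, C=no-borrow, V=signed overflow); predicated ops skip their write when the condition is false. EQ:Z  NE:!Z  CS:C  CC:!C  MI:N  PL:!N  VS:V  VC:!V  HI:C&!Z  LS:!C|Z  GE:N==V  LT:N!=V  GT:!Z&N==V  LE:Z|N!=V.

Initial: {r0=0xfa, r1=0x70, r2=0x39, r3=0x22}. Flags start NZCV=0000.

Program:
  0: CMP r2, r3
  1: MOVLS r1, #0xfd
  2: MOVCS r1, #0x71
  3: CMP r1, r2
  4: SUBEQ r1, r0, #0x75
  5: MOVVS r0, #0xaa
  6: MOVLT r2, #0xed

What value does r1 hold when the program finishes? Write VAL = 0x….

0: ✓ CMP  NZCV=0010
1: · MOVLS
2: ✓ MOVCS  r1←0x71
3: ✓ CMP  NZCV=0010
4: · SUBEQ
5: · MOVVS
6: · MOVLT

VAL = 0x71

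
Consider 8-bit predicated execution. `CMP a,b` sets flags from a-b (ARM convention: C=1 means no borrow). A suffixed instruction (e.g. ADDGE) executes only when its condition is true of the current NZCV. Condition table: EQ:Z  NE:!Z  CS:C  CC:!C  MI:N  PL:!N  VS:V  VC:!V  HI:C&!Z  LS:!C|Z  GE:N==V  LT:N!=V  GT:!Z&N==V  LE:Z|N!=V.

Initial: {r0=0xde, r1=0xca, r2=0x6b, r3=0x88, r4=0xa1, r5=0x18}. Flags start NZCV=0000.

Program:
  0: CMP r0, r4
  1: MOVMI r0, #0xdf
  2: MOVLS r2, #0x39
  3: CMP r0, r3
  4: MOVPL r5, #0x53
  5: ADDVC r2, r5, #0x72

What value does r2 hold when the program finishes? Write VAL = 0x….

0: ✓ CMP  NZCV=0010
1: · MOVMI
2: · MOVLS
3: ✓ CMP  NZCV=0010
4: ✓ MOVPL  r5←0x53
5: ✓ ADDVC  r2←0xc5

VAL = 0xc5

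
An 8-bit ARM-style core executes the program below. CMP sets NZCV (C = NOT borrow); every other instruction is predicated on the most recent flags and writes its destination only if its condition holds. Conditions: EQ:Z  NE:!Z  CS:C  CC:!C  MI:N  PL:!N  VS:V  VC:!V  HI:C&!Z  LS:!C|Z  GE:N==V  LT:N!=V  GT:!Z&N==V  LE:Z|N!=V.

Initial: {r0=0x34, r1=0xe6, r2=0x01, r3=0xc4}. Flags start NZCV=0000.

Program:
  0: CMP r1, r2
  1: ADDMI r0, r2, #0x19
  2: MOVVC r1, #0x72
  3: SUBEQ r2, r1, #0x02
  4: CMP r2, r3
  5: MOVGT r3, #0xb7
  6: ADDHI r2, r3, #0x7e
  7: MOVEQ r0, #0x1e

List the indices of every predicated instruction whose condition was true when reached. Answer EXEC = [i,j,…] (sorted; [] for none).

EXEC = [1,2,5]

[0] flags=1010 → (cmp)
[1] flags=1010 MI?T → r0=0x1a
[2] flags=1010 VC?T → r1=0x72
[3] flags=1010 EQ?F → skip
[4] flags=0000 → (cmp)
[5] flags=0000 GT?T → r3=0xb7
[6] flags=0000 HI?F → skip
[7] flags=0000 EQ?F → skip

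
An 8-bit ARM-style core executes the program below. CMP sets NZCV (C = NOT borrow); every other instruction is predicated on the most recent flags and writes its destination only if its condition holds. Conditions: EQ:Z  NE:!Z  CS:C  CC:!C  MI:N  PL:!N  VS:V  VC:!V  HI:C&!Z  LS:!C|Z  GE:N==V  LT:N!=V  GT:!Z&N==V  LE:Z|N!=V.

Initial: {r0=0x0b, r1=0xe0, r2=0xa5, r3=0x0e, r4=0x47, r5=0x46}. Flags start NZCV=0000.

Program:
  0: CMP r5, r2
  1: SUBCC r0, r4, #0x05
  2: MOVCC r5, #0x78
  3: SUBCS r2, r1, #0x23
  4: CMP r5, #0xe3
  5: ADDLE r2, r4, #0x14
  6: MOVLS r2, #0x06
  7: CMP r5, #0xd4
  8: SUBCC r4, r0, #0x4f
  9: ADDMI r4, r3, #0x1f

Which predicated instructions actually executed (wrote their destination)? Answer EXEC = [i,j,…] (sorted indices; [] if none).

EXEC = [1,2,6,8,9]

[0] flags=1001 → (cmp)
[1] flags=1001 CC?T → r0=0x42
[2] flags=1001 CC?T → r5=0x78
[3] flags=1001 CS?F → skip
[4] flags=1001 → (cmp)
[5] flags=1001 LE?F → skip
[6] flags=1001 LS?T → r2=0x06
[7] flags=1001 → (cmp)
[8] flags=1001 CC?T → r4=0xf3
[9] flags=1001 MI?T → r4=0x2d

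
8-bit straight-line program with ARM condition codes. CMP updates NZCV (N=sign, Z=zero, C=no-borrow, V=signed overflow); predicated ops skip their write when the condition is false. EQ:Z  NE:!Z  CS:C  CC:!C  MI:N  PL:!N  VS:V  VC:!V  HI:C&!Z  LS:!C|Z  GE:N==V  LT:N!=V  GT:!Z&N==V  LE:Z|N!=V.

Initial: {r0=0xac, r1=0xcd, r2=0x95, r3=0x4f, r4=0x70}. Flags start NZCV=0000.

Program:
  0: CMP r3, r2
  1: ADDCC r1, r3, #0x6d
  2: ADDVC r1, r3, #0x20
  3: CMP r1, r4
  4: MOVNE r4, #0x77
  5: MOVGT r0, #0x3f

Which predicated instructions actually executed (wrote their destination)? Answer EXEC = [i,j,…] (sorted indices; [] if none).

EXEC = [1,4]

0: ✓ CMP  NZCV=1001
1: ✓ ADDCC  r1←0xbc
2: · ADDVC
3: ✓ CMP  NZCV=0011
4: ✓ MOVNE  r4←0x77
5: · MOVGT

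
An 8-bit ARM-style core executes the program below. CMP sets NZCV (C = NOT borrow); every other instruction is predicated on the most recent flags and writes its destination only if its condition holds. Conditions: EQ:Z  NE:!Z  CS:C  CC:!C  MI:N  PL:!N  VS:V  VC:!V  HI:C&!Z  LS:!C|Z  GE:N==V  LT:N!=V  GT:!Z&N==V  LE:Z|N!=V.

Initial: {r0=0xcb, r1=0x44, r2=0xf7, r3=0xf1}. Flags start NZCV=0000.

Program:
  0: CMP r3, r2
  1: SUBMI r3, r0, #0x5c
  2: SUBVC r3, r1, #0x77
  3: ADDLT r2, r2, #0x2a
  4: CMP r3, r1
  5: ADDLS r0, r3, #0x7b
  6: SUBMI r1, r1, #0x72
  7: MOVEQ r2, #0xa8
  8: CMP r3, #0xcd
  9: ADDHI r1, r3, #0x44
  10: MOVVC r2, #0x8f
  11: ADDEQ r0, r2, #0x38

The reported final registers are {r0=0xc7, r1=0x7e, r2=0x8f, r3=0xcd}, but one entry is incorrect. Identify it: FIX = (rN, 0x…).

FIX = (r1, 0xd2)

0: ✓ CMP  NZCV=1000
1: ✓ SUBMI  r3←0x6f
2: ✓ SUBVC  r3←0xcd
3: ✓ ADDLT  r2←0x21
4: ✓ CMP  NZCV=1010
5: · ADDLS
6: ✓ SUBMI  r1←0xd2
7: · MOVEQ
8: ✓ CMP  NZCV=0110
9: · ADDHI
10: ✓ MOVVC  r2←0x8f
11: ✓ ADDEQ  r0←0xc7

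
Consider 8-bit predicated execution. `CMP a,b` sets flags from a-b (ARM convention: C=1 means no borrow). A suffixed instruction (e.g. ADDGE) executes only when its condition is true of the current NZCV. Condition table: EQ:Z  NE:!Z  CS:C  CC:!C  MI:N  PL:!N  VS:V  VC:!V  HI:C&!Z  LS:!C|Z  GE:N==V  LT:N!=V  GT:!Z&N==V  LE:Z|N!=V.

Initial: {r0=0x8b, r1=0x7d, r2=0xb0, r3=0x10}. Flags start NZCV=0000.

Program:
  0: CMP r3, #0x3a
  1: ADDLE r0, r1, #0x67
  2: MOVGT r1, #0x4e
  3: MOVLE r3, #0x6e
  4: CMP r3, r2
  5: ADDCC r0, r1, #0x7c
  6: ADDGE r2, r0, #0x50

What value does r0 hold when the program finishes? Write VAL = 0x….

0: ✓ CMP  NZCV=1000
1: ✓ ADDLE  r0←0xe4
2: · MOVGT
3: ✓ MOVLE  r3←0x6e
4: ✓ CMP  NZCV=1001
5: ✓ ADDCC  r0←0xf9
6: ✓ ADDGE  r2←0x49

VAL = 0xf9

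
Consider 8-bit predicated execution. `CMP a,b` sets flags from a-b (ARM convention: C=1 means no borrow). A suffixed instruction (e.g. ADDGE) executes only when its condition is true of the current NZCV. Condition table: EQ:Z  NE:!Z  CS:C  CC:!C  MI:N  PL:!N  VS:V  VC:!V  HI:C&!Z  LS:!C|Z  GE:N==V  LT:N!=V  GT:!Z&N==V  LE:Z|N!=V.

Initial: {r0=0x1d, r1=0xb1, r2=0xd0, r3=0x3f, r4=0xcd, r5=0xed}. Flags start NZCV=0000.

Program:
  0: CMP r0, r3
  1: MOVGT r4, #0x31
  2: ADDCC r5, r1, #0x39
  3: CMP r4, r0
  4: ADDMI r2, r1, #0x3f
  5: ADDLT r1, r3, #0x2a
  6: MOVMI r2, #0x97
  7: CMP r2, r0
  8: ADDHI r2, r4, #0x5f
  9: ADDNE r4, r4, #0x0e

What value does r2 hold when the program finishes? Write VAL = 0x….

[0] flags=1000 → (cmp)
[1] flags=1000 GT?F → skip
[2] flags=1000 CC?T → r5=0xea
[3] flags=1010 → (cmp)
[4] flags=1010 MI?T → r2=0xf0
[5] flags=1010 LT?T → r1=0x69
[6] flags=1010 MI?T → r2=0x97
[7] flags=0011 → (cmp)
[8] flags=0011 HI?T → r2=0x2c
[9] flags=0011 NE?T → r4=0xdb

VAL = 0x2c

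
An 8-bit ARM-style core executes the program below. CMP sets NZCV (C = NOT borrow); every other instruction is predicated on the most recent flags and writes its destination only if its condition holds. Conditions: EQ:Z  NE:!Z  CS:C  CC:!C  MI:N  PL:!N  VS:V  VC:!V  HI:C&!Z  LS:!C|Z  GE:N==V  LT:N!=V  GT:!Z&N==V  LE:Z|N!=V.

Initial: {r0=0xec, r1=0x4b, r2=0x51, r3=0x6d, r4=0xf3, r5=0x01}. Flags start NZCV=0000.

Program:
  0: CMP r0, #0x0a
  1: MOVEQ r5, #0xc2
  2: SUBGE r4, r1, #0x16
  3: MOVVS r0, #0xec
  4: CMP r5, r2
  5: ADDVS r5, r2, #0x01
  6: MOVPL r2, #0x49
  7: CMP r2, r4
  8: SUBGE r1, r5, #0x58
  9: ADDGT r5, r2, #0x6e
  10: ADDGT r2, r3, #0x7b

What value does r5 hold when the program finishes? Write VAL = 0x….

[0] flags=1010 → (cmp)
[1] flags=1010 EQ?F → skip
[2] flags=1010 GE?F → skip
[3] flags=1010 VS?F → skip
[4] flags=1000 → (cmp)
[5] flags=1000 VS?F → skip
[6] flags=1000 PL?F → skip
[7] flags=0000 → (cmp)
[8] flags=0000 GE?T → r1=0xa9
[9] flags=0000 GT?T → r5=0xbf
[10] flags=0000 GT?T → r2=0xe8

VAL = 0xbf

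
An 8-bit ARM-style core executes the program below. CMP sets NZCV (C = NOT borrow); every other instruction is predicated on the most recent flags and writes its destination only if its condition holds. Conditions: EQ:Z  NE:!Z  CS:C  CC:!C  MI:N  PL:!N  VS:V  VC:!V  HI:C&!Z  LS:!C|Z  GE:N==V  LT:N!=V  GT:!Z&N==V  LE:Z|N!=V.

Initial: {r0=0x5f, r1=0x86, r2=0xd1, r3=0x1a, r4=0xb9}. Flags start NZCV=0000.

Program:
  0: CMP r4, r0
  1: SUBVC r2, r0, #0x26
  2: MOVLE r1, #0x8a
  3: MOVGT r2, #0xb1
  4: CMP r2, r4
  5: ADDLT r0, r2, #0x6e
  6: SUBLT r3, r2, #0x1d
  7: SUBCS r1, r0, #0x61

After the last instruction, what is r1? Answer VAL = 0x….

VAL = 0xfe

0: ✓ CMP  NZCV=0011
1: · SUBVC
2: ✓ MOVLE  r1←0x8a
3: · MOVGT
4: ✓ CMP  NZCV=0010
5: · ADDLT
6: · SUBLT
7: ✓ SUBCS  r1←0xfe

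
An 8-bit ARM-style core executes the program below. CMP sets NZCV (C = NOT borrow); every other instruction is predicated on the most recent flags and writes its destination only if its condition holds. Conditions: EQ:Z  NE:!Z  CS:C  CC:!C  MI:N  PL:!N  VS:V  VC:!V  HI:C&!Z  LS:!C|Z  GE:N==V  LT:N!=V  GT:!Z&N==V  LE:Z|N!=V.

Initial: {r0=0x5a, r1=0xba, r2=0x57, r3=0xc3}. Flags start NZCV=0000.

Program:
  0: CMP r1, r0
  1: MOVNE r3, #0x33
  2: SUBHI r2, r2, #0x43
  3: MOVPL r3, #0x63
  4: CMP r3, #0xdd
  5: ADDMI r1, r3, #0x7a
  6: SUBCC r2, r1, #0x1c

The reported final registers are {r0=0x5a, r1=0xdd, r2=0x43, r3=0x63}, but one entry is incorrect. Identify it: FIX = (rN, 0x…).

0: ✓ CMP  NZCV=0011
1: ✓ MOVNE  r3←0x33
2: ✓ SUBHI  r2←0x14
3: ✓ MOVPL  r3←0x63
4: ✓ CMP  NZCV=1001
5: ✓ ADDMI  r1←0xdd
6: ✓ SUBCC  r2←0xc1

FIX = (r2, 0xc1)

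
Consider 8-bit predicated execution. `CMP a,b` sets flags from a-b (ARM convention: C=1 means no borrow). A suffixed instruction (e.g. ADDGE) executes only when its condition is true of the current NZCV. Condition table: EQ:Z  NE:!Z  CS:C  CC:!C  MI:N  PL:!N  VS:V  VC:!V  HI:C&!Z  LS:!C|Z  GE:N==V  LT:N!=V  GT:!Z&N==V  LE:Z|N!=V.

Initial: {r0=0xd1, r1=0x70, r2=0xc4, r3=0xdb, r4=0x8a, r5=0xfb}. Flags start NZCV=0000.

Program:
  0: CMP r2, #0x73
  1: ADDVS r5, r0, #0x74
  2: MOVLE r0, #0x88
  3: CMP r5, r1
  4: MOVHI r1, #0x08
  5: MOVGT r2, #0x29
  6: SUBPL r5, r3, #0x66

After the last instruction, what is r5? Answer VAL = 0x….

VAL = 0x45

0: ✓ CMP  NZCV=0011
1: ✓ ADDVS  r5←0x45
2: ✓ MOVLE  r0←0x88
3: ✓ CMP  NZCV=1000
4: · MOVHI
5: · MOVGT
6: · SUBPL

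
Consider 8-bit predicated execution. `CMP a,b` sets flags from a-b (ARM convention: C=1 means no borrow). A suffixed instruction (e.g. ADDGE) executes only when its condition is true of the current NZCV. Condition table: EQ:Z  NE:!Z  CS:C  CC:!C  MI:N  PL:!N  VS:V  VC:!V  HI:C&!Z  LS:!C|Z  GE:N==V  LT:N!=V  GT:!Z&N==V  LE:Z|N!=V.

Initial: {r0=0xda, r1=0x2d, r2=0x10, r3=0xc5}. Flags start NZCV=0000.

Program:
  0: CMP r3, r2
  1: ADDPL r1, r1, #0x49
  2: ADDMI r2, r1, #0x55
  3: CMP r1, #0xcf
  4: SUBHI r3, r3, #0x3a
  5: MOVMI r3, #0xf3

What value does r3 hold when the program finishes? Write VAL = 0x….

VAL = 0xc5

[0] flags=1010 → (cmp)
[1] flags=1010 PL?F → skip
[2] flags=1010 MI?T → r2=0x82
[3] flags=0000 → (cmp)
[4] flags=0000 HI?F → skip
[5] flags=0000 MI?F → skip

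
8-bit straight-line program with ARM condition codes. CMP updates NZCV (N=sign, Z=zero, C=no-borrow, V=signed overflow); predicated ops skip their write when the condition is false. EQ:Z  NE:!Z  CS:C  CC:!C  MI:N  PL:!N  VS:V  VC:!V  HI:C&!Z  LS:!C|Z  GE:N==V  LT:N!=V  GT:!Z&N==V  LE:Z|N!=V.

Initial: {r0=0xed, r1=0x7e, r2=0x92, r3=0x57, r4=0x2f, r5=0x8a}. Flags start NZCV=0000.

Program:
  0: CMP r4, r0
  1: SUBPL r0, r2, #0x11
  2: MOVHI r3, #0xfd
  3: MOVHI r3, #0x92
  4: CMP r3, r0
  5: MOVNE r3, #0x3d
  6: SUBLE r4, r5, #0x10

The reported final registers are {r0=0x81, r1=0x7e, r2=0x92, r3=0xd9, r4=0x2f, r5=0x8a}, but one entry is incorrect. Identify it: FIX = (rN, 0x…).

FIX = (r3, 0x3d)

0: ✓ CMP  NZCV=0000
1: ✓ SUBPL  r0←0x81
2: · MOVHI
3: · MOVHI
4: ✓ CMP  NZCV=1001
5: ✓ MOVNE  r3←0x3d
6: · SUBLE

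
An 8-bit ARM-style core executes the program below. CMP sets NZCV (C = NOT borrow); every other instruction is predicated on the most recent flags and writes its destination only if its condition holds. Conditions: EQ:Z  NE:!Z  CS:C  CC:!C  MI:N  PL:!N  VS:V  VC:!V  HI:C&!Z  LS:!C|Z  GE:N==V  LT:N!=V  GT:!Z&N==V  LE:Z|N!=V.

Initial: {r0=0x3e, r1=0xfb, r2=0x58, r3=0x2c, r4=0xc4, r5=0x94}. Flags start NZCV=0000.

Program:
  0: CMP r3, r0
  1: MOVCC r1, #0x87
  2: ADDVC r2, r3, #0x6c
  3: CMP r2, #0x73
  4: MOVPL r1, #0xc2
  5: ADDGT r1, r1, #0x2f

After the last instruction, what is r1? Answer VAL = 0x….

0: ✓ CMP  NZCV=1000
1: ✓ MOVCC  r1←0x87
2: ✓ ADDVC  r2←0x98
3: ✓ CMP  NZCV=0011
4: ✓ MOVPL  r1←0xc2
5: · ADDGT

VAL = 0xc2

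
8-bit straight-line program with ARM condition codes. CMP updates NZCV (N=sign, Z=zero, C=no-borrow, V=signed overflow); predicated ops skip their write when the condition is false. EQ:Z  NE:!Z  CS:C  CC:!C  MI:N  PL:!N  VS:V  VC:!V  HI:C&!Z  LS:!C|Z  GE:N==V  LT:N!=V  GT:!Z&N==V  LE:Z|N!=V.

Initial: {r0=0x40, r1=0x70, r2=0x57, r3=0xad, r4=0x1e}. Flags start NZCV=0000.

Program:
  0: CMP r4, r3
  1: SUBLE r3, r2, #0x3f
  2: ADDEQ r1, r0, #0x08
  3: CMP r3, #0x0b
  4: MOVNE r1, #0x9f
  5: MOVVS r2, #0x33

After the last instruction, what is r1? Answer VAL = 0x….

VAL = 0x9f

[0] flags=0000 → (cmp)
[1] flags=0000 LE?F → skip
[2] flags=0000 EQ?F → skip
[3] flags=1010 → (cmp)
[4] flags=1010 NE?T → r1=0x9f
[5] flags=1010 VS?F → skip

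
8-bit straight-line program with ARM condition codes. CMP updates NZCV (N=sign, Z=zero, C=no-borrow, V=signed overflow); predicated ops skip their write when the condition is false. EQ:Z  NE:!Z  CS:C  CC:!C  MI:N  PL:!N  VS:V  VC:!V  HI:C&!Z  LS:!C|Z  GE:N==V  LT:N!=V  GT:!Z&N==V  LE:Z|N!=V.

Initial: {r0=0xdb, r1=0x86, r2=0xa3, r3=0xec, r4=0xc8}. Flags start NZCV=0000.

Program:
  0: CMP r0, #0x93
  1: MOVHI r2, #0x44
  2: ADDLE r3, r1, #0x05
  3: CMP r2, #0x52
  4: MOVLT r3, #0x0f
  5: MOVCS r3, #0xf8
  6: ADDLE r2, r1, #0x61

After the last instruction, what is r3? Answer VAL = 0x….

VAL = 0x0f

[0] flags=0010 → (cmp)
[1] flags=0010 HI?T → r2=0x44
[2] flags=0010 LE?F → skip
[3] flags=1000 → (cmp)
[4] flags=1000 LT?T → r3=0x0f
[5] flags=1000 CS?F → skip
[6] flags=1000 LE?T → r2=0xe7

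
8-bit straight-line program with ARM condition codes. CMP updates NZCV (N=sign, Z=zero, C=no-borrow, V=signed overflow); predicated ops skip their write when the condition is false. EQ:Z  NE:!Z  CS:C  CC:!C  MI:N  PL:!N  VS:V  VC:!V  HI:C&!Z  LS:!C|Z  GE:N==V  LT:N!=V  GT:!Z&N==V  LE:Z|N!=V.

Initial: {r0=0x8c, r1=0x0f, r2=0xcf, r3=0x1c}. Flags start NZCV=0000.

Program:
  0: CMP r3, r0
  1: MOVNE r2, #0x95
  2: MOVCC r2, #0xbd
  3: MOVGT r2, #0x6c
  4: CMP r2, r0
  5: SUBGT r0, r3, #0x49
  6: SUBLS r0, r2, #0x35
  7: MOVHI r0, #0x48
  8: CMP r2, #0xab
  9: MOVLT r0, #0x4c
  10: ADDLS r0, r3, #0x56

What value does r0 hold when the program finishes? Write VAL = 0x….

0: ✓ CMP  NZCV=1001
1: ✓ MOVNE  r2←0x95
2: ✓ MOVCC  r2←0xbd
3: ✓ MOVGT  r2←0x6c
4: ✓ CMP  NZCV=1001
5: ✓ SUBGT  r0←0xd3
6: ✓ SUBLS  r0←0x37
7: · MOVHI
8: ✓ CMP  NZCV=1001
9: · MOVLT
10: ✓ ADDLS  r0←0x72

VAL = 0x72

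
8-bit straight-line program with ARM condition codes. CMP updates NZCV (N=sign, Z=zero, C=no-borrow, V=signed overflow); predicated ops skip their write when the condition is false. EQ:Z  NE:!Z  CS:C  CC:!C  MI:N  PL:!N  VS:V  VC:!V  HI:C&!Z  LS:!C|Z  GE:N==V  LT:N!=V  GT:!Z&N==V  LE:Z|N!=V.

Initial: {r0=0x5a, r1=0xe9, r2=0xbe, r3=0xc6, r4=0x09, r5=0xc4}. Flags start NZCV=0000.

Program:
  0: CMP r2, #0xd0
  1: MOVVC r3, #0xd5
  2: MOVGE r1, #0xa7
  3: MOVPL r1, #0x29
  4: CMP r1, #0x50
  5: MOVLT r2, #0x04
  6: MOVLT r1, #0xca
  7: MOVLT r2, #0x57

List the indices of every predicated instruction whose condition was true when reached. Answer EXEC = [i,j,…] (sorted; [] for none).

EXEC = [1,5,6,7]

[0] flags=1000 → (cmp)
[1] flags=1000 VC?T → r3=0xd5
[2] flags=1000 GE?F → skip
[3] flags=1000 PL?F → skip
[4] flags=1010 → (cmp)
[5] flags=1010 LT?T → r2=0x04
[6] flags=1010 LT?T → r1=0xca
[7] flags=1010 LT?T → r2=0x57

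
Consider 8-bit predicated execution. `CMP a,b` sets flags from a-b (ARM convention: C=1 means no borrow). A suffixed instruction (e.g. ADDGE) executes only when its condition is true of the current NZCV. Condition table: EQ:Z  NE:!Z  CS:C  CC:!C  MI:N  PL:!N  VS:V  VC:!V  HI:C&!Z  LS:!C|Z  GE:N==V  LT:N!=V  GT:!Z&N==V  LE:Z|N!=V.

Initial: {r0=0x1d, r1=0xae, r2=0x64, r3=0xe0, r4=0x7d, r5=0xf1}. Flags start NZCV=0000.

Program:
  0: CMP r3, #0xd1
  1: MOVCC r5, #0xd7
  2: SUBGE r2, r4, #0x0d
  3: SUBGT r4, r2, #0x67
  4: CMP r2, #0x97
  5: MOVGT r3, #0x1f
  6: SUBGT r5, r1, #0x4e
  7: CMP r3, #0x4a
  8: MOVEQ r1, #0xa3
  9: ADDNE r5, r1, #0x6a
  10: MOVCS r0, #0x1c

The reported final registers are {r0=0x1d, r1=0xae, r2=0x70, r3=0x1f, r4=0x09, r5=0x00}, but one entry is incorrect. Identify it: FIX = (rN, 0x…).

FIX = (r5, 0x18)

[0] flags=0010 → (cmp)
[1] flags=0010 CC?F → skip
[2] flags=0010 GE?T → r2=0x70
[3] flags=0010 GT?T → r4=0x09
[4] flags=1001 → (cmp)
[5] flags=1001 GT?T → r3=0x1f
[6] flags=1001 GT?T → r5=0x60
[7] flags=1000 → (cmp)
[8] flags=1000 EQ?F → skip
[9] flags=1000 NE?T → r5=0x18
[10] flags=1000 CS?F → skip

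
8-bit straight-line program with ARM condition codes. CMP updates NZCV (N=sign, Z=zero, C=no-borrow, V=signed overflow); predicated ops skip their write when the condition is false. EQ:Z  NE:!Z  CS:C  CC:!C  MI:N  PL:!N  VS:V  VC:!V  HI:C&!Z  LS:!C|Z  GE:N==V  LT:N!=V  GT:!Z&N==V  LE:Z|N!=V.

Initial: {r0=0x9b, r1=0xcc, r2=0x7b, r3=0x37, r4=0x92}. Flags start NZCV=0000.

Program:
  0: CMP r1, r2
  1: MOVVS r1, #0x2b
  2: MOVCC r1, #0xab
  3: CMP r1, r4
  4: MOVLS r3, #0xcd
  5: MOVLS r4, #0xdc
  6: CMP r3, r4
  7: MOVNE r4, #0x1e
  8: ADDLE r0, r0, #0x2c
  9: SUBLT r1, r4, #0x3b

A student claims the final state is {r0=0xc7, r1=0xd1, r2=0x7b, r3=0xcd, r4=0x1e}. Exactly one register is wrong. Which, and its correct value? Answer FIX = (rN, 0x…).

[0] flags=0011 → (cmp)
[1] flags=0011 VS?T → r1=0x2b
[2] flags=0011 CC?F → skip
[3] flags=1001 → (cmp)
[4] flags=1001 LS?T → r3=0xcd
[5] flags=1001 LS?T → r4=0xdc
[6] flags=1000 → (cmp)
[7] flags=1000 NE?T → r4=0x1e
[8] flags=1000 LE?T → r0=0xc7
[9] flags=1000 LT?T → r1=0xe3

FIX = (r1, 0xe3)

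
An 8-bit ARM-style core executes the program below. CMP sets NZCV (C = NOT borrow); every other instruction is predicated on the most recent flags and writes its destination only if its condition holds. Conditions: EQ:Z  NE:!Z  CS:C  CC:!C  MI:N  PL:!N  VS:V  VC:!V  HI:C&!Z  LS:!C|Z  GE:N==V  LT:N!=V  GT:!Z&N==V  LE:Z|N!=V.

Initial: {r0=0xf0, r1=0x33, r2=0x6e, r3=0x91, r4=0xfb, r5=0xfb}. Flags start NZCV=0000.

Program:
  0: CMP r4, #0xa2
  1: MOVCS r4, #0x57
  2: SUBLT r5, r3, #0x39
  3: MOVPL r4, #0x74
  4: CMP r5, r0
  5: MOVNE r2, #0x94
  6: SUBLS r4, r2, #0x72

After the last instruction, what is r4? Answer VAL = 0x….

VAL = 0x74

[0] flags=0010 → (cmp)
[1] flags=0010 CS?T → r4=0x57
[2] flags=0010 LT?F → skip
[3] flags=0010 PL?T → r4=0x74
[4] flags=0010 → (cmp)
[5] flags=0010 NE?T → r2=0x94
[6] flags=0010 LS?F → skip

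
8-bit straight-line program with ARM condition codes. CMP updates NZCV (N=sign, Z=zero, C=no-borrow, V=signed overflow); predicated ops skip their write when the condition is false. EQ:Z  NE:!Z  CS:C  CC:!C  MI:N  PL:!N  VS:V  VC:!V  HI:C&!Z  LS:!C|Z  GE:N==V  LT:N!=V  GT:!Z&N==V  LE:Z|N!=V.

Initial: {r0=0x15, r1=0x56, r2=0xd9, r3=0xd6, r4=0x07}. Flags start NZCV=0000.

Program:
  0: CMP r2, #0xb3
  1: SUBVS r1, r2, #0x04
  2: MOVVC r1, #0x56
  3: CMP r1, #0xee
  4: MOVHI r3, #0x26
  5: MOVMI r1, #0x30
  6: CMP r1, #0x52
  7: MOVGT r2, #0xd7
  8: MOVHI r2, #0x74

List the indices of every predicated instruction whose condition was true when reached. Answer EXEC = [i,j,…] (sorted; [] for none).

[0] flags=0010 → (cmp)
[1] flags=0010 VS?F → skip
[2] flags=0010 VC?T → r1=0x56
[3] flags=0000 → (cmp)
[4] flags=0000 HI?F → skip
[5] flags=0000 MI?F → skip
[6] flags=0010 → (cmp)
[7] flags=0010 GT?T → r2=0xd7
[8] flags=0010 HI?T → r2=0x74

EXEC = [2,7,8]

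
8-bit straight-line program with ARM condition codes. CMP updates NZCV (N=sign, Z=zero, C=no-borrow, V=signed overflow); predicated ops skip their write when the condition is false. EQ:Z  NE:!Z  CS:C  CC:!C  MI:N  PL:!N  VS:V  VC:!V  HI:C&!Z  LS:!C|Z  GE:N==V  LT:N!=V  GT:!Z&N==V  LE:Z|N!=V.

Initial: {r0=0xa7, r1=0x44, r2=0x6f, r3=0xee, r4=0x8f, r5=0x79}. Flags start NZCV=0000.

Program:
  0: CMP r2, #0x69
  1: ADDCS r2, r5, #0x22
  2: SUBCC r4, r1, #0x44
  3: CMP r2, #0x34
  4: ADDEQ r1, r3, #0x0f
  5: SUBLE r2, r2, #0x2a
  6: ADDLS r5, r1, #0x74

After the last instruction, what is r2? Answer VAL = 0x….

0: ✓ CMP  NZCV=0010
1: ✓ ADDCS  r2←0x9b
2: · SUBCC
3: ✓ CMP  NZCV=0011
4: · ADDEQ
5: ✓ SUBLE  r2←0x71
6: · ADDLS

VAL = 0x71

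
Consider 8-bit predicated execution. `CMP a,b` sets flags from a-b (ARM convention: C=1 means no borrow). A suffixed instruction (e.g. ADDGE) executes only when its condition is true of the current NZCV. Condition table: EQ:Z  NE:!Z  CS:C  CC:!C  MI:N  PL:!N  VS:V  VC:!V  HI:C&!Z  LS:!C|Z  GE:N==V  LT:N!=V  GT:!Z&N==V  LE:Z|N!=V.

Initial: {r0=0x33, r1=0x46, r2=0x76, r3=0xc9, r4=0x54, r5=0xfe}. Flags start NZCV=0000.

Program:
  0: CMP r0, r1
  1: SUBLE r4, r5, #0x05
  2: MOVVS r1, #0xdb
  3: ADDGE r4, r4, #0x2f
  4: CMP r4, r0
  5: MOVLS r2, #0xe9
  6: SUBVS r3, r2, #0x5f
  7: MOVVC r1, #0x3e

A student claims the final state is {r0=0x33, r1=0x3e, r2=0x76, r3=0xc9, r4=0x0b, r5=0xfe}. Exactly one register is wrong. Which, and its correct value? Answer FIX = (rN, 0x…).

FIX = (r4, 0xf9)

0: ✓ CMP  NZCV=1000
1: ✓ SUBLE  r4←0xf9
2: · MOVVS
3: · ADDGE
4: ✓ CMP  NZCV=1010
5: · MOVLS
6: · SUBVS
7: ✓ MOVVC  r1←0x3e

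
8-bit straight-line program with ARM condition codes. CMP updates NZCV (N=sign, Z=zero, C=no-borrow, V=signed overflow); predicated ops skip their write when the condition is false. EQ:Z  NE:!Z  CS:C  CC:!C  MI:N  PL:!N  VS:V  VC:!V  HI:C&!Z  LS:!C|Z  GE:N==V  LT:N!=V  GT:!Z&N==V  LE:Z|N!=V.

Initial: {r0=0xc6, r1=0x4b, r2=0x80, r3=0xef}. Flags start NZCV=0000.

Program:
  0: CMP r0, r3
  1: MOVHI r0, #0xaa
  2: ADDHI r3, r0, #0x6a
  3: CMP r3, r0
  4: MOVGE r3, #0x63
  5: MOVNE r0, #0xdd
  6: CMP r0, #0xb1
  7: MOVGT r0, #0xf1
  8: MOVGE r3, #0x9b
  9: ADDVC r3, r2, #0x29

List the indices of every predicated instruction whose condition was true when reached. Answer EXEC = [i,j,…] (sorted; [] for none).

0: ✓ CMP  NZCV=1000
1: · MOVHI
2: · ADDHI
3: ✓ CMP  NZCV=0010
4: ✓ MOVGE  r3←0x63
5: ✓ MOVNE  r0←0xdd
6: ✓ CMP  NZCV=0010
7: ✓ MOVGT  r0←0xf1
8: ✓ MOVGE  r3←0x9b
9: ✓ ADDVC  r3←0xa9

EXEC = [4,5,7,8,9]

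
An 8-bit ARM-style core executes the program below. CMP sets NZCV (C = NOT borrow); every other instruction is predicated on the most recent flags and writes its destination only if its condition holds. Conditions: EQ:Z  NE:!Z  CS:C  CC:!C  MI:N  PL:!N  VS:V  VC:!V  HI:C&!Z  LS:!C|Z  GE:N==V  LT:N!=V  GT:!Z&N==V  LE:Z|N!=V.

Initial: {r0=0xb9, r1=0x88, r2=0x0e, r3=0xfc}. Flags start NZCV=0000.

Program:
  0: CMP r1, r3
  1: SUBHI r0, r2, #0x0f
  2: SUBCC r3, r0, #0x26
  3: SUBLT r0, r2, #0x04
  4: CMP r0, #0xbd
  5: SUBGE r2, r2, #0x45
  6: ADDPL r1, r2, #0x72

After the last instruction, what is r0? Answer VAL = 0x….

VAL = 0x0a

[0] flags=1000 → (cmp)
[1] flags=1000 HI?F → skip
[2] flags=1000 CC?T → r3=0x93
[3] flags=1000 LT?T → r0=0x0a
[4] flags=0000 → (cmp)
[5] flags=0000 GE?T → r2=0xc9
[6] flags=0000 PL?T → r1=0x3b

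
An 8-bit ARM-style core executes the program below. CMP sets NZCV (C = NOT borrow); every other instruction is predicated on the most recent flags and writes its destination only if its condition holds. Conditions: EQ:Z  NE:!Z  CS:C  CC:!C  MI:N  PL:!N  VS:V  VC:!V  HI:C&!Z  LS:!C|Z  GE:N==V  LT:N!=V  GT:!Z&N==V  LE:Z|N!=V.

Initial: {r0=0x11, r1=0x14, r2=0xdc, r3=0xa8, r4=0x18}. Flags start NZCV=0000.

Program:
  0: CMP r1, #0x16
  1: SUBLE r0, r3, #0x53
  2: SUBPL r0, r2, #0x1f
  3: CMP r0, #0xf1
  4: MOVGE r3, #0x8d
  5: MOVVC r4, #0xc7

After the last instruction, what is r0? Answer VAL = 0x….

0: ✓ CMP  NZCV=1000
1: ✓ SUBLE  r0←0x55
2: · SUBPL
3: ✓ CMP  NZCV=0000
4: ✓ MOVGE  r3←0x8d
5: ✓ MOVVC  r4←0xc7

VAL = 0x55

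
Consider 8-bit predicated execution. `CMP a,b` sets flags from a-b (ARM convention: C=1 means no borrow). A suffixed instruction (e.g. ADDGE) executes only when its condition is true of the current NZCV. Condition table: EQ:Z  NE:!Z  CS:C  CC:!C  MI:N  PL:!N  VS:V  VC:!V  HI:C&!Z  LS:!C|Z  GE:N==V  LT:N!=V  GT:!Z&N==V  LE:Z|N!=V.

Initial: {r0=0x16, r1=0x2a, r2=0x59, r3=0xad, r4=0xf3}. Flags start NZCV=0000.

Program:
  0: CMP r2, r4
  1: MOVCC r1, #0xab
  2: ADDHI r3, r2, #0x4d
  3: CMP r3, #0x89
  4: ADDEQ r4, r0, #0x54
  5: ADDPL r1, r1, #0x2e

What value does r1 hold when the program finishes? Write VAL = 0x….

[0] flags=0000 → (cmp)
[1] flags=0000 CC?T → r1=0xab
[2] flags=0000 HI?F → skip
[3] flags=0010 → (cmp)
[4] flags=0010 EQ?F → skip
[5] flags=0010 PL?T → r1=0xd9

VAL = 0xd9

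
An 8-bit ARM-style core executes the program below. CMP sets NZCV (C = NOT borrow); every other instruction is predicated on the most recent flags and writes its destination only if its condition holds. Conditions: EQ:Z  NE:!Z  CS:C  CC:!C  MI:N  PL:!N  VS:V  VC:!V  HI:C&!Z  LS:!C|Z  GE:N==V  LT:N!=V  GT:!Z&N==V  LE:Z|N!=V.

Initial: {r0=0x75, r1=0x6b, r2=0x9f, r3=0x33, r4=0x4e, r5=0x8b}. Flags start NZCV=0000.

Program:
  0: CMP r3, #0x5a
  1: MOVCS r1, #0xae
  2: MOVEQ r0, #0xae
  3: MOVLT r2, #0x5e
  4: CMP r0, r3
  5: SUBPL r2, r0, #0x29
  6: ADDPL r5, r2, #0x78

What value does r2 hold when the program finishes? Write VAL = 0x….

VAL = 0x4c

0: ✓ CMP  NZCV=1000
1: · MOVCS
2: · MOVEQ
3: ✓ MOVLT  r2←0x5e
4: ✓ CMP  NZCV=0010
5: ✓ SUBPL  r2←0x4c
6: ✓ ADDPL  r5←0xc4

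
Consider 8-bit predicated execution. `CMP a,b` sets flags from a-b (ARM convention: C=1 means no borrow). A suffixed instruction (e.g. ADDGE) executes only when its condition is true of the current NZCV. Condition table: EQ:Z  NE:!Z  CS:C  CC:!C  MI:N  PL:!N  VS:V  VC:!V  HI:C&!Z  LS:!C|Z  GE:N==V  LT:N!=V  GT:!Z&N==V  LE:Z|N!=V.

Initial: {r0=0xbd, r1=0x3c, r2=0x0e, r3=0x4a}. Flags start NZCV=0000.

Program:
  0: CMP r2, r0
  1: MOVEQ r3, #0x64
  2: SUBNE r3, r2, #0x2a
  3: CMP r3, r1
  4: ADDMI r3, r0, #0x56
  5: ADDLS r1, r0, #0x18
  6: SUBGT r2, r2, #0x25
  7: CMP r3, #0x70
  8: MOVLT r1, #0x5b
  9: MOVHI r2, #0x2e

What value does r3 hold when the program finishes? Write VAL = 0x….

[0] flags=0000 → (cmp)
[1] flags=0000 EQ?F → skip
[2] flags=0000 NE?T → r3=0xe4
[3] flags=1010 → (cmp)
[4] flags=1010 MI?T → r3=0x13
[5] flags=1010 LS?F → skip
[6] flags=1010 GT?F → skip
[7] flags=1000 → (cmp)
[8] flags=1000 LT?T → r1=0x5b
[9] flags=1000 HI?F → skip

VAL = 0x13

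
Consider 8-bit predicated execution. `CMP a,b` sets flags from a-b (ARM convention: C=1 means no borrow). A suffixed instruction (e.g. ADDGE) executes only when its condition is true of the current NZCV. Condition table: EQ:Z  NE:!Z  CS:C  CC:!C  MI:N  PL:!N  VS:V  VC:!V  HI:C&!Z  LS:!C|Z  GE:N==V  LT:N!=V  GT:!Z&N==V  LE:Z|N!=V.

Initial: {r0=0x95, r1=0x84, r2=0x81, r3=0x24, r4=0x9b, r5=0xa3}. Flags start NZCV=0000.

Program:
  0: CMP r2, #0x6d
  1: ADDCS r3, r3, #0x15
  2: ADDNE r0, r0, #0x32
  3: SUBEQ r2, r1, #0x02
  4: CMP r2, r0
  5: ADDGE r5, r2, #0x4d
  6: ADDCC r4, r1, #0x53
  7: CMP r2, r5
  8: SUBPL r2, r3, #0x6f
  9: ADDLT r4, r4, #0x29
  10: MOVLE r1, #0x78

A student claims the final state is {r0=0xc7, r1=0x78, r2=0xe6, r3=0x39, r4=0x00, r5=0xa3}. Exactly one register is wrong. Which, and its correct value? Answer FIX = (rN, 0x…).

FIX = (r2, 0x81)

[0] flags=0011 → (cmp)
[1] flags=0011 CS?T → r3=0x39
[2] flags=0011 NE?T → r0=0xc7
[3] flags=0011 EQ?F → skip
[4] flags=1000 → (cmp)
[5] flags=1000 GE?F → skip
[6] flags=1000 CC?T → r4=0xd7
[7] flags=1000 → (cmp)
[8] flags=1000 PL?F → skip
[9] flags=1000 LT?T → r4=0x00
[10] flags=1000 LE?T → r1=0x78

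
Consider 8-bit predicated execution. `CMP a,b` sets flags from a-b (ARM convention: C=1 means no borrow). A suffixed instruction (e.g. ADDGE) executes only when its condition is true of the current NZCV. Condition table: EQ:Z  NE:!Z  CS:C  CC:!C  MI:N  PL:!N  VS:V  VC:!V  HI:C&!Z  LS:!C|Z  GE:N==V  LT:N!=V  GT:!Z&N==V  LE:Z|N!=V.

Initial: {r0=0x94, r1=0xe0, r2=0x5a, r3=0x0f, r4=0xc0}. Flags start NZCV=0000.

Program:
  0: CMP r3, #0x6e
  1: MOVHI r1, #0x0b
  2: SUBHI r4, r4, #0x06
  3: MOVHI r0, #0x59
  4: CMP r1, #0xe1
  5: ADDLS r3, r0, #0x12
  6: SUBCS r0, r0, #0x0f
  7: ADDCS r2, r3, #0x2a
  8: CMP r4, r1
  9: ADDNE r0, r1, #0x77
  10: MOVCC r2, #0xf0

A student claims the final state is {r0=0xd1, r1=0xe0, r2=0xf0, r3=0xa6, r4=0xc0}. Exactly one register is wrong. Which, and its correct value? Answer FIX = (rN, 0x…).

0: ✓ CMP  NZCV=1000
1: · MOVHI
2: · SUBHI
3: · MOVHI
4: ✓ CMP  NZCV=1000
5: ✓ ADDLS  r3←0xa6
6: · SUBCS
7: · ADDCS
8: ✓ CMP  NZCV=1000
9: ✓ ADDNE  r0←0x57
10: ✓ MOVCC  r2←0xf0

FIX = (r0, 0x57)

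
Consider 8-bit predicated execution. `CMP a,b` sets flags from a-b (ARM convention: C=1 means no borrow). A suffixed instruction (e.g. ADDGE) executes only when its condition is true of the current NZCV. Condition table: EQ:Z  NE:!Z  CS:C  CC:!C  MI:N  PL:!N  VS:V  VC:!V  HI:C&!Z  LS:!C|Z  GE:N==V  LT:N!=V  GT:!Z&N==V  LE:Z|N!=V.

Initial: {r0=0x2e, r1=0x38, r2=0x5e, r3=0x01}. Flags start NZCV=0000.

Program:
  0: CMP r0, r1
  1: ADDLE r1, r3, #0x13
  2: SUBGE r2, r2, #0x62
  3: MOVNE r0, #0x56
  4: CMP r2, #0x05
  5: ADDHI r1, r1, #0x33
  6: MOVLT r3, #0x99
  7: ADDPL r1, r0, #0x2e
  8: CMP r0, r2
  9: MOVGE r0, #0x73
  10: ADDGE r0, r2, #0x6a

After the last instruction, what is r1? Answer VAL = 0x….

VAL = 0x84

0: ✓ CMP  NZCV=1000
1: ✓ ADDLE  r1←0x14
2: · SUBGE
3: ✓ MOVNE  r0←0x56
4: ✓ CMP  NZCV=0010
5: ✓ ADDHI  r1←0x47
6: · MOVLT
7: ✓ ADDPL  r1←0x84
8: ✓ CMP  NZCV=1000
9: · MOVGE
10: · ADDGE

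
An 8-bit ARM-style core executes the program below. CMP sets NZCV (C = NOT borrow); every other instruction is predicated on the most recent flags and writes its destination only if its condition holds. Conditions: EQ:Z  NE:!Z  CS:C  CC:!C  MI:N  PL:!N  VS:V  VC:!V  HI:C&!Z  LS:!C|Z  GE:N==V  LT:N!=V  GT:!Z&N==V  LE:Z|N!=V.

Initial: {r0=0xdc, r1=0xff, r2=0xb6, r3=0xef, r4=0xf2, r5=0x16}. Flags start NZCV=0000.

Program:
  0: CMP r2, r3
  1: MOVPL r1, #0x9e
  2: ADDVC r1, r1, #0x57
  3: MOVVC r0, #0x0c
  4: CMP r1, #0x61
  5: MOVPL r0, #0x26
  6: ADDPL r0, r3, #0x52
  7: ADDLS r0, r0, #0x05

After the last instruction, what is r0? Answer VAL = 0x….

[0] flags=1000 → (cmp)
[1] flags=1000 PL?F → skip
[2] flags=1000 VC?T → r1=0x56
[3] flags=1000 VC?T → r0=0x0c
[4] flags=1000 → (cmp)
[5] flags=1000 PL?F → skip
[6] flags=1000 PL?F → skip
[7] flags=1000 LS?T → r0=0x11

VAL = 0x11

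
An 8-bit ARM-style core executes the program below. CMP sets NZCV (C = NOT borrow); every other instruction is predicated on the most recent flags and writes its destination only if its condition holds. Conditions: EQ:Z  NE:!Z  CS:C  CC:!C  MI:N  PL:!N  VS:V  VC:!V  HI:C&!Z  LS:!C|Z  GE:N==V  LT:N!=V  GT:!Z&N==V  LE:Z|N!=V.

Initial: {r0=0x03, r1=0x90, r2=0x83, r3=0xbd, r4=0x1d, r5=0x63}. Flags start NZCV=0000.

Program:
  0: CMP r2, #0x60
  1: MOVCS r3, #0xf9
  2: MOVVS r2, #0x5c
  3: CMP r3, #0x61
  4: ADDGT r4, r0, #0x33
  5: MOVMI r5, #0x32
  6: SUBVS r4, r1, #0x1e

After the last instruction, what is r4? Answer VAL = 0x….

VAL = 0x1d

0: ✓ CMP  NZCV=0011
1: ✓ MOVCS  r3←0xf9
2: ✓ MOVVS  r2←0x5c
3: ✓ CMP  NZCV=1010
4: · ADDGT
5: ✓ MOVMI  r5←0x32
6: · SUBVS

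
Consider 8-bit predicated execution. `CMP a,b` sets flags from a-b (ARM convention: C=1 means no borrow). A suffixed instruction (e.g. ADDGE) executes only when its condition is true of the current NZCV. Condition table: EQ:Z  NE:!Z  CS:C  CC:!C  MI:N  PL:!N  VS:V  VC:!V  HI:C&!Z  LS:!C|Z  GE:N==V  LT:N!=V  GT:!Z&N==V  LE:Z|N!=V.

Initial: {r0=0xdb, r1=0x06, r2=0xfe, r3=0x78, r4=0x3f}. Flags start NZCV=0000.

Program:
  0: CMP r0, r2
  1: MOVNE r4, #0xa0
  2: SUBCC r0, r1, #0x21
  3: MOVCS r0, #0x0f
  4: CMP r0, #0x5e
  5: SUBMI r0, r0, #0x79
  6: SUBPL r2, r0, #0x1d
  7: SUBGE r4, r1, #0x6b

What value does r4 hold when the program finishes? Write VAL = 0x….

VAL = 0xa0

0: ✓ CMP  NZCV=1000
1: ✓ MOVNE  r4←0xa0
2: ✓ SUBCC  r0←0xe5
3: · MOVCS
4: ✓ CMP  NZCV=1010
5: ✓ SUBMI  r0←0x6c
6: · SUBPL
7: · SUBGE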